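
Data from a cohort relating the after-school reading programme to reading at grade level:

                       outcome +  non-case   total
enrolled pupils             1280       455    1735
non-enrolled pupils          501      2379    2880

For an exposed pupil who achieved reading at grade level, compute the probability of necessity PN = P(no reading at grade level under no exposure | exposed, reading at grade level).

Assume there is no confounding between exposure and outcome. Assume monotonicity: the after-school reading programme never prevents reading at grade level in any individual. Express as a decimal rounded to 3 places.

p₁ = P(outcome | exposed) = 1280/1735 = 0.73775
p₀ = P(outcome | unexposed) = 501/2880 = 0.17396
Under exogeneity and monotonicity, PN = (p₁ − p₀)/p₁.
PN = (0.73775 − 0.17396) / 0.73775 ≈ 0.7642

PN ≈ 0.764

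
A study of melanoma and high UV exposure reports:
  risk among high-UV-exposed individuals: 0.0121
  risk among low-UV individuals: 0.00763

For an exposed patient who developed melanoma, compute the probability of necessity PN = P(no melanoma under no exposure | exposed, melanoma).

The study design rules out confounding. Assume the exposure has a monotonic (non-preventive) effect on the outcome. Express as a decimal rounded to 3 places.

Let p₁ = 0.0121, p₀ = 0.00763.
Under exogeneity and monotonicity, PN = (p₁ − p₀) / p₁.
PN = (0.0121 − 0.00763) / 0.0121 = 0.00447 / 0.0121 ≈ 0.3694

PN ≈ 0.369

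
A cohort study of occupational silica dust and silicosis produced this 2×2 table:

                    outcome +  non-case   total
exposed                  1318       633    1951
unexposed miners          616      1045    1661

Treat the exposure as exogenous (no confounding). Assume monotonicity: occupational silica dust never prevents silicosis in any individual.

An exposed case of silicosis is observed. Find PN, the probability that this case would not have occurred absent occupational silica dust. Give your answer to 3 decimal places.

p₁ = P(outcome | exposed) = 1318/1951 = 0.67555
p₀ = P(outcome | unexposed) = 616/1661 = 0.37086
Under exogeneity and monotonicity, PN = (p₁ − p₀)/p₁.
PN = (0.67555 − 0.37086) / 0.67555 ≈ 0.4510

PN ≈ 0.451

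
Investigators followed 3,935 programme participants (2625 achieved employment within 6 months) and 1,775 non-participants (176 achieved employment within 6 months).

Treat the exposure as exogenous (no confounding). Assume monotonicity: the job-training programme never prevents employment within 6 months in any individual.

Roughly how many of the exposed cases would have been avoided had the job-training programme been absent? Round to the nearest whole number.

about 2235 cases

p₁ = P(outcome | exposed) = 2625/3935 = 0.66709
p₀ = P(outcome | unexposed) = 176/1775 = 0.099155
PN = (p₁ − p₀)/p₁ = (0.66709 − 0.099155) / 0.66709 ≈ 0.85136.
Attributable cases ≈ PN × (exposed cases) = 0.85136 × 2625 ≈ 2234.83.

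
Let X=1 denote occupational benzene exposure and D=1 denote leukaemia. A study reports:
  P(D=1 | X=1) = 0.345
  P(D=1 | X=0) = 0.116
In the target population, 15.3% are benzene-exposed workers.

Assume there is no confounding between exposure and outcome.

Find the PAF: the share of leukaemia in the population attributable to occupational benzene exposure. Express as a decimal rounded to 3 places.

PAF ≈ 0.232

Let p₁ = 0.345, p₀ = 0.116.
Overall risk P(Y=1) = π·p₁ + (1−π)·p₀ = 0.153×0.345 + 0.847×0.116 = 0.15104.
Under exogeneity, PAF = [P(Y=1) − p₀] / P(Y=1).
PAF = (0.15104 − 0.116) / 0.15104 ≈ 0.2320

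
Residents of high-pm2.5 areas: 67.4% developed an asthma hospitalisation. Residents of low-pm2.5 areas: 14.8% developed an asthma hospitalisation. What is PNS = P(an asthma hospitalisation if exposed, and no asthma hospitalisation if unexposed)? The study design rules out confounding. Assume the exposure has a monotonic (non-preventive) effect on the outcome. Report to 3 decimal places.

p₁ = 0.674, p₀ = 0.148.
Under exogeneity and monotonicity, PNS = p₁ − p₀.
PNS = 0.674 − 0.148 = 0.526

PNS ≈ 0.526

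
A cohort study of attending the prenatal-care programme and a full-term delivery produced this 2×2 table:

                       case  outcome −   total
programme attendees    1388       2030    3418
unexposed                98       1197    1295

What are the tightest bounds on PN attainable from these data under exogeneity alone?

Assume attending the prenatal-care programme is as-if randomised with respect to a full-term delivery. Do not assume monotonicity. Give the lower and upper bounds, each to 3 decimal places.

0.814 ≤ PN ≤ 1.000

p₁ = P(outcome | exposed) = 1388/3418 = 0.40609
p₀ = P(outcome | unexposed) = 98/1295 = 0.075676
Under exogeneity alone the bounds on PN are max{0,(p₁−p₀)/p₁} ≤ PN ≤ min{1,(1−p₀)/p₁}.
  lower = (p₁ − p₀)/p₁ = 0.33041 / 0.40609 ≈ 0.8136
  upper = min{1, (1 − p₀)/p₁} = 0.92432 / 0.40609 ≈ 2.2762 → capped at 1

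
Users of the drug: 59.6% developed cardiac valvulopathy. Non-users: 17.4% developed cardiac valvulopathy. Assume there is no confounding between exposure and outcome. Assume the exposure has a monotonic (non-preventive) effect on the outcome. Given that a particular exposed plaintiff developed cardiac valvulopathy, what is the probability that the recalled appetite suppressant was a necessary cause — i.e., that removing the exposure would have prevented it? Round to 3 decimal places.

PN ≈ 0.708

p₁ = 0.596, p₀ = 0.174.
Under exogeneity and monotonicity, PN = (p₁ − p₀) / p₁.
PN = (0.596 − 0.174) / 0.596 = 0.422 / 0.596 ≈ 0.7081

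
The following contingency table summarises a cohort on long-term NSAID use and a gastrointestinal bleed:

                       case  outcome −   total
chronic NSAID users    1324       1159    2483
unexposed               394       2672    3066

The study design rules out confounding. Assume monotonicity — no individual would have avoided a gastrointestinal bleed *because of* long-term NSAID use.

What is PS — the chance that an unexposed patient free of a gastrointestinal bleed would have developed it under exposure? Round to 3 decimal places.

p₁ = P(outcome | exposed) = 1324/2483 = 0.53323
p₀ = P(outcome | unexposed) = 394/3066 = 0.12851
Under exogeneity and monotonicity, PS = (p₁ − p₀)/(1 − p₀).
PS = (0.53323 − 0.12851) / 0.87149 ≈ 0.4644

PS ≈ 0.464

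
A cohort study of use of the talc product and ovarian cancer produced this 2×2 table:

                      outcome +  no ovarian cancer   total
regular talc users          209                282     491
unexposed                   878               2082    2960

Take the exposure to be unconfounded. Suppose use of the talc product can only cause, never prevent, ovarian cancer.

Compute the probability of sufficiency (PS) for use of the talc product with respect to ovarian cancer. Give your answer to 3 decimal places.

PS ≈ 0.183

p₁ = P(outcome | exposed) = 209/491 = 0.42566
p₀ = P(outcome | unexposed) = 878/2960 = 0.29662
Under exogeneity and monotonicity, PS = (p₁ − p₀)/(1 − p₀).
PS = (0.42566 − 0.29662) / 0.70338 ≈ 0.1835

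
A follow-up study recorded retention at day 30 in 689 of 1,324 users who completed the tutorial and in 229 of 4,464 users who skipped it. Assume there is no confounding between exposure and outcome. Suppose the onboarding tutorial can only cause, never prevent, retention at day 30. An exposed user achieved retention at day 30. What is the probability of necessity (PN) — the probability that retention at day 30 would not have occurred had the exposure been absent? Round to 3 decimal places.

PN ≈ 0.901

p₁ = P(outcome | exposed) = 689/1324 = 0.52039
p₀ = P(outcome | unexposed) = 229/4464 = 0.051299
Under exogeneity and monotonicity, PN = (p₁ − p₀) / p₁.
PN = (0.52039 − 0.051299) / 0.52039 = 0.46909 / 0.52039 ≈ 0.9014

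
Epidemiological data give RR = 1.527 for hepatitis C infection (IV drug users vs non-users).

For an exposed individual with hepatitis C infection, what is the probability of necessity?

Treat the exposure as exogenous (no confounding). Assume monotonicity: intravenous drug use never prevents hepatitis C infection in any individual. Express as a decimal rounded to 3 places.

PN ≈ 0.345

Under exogeneity and monotonicity, PN = (RR − 1) / RR = 1 − 1/RR.
PN = (1.527 − 1) / 1.527 = 0.527 / 1.527 ≈ 0.3451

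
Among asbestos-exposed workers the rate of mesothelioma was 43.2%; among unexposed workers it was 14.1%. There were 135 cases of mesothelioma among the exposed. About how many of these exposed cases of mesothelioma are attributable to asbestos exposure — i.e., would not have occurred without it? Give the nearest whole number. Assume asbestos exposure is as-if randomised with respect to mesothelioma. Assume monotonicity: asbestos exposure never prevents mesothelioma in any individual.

p₁ = 0.432, p₀ = 0.141.
PN = (p₁ − p₀)/p₁ = (0.432 − 0.141) / 0.432 ≈ 0.67361.
Attributable cases ≈ PN × (exposed cases) = 0.67361 × 135 ≈ 90.94.

about 91 cases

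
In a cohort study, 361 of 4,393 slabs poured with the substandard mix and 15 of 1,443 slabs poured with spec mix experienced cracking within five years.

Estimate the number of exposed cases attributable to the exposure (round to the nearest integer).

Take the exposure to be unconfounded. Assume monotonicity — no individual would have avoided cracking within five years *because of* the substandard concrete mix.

about 315 cases

p₁ = P(outcome | exposed) = 361/4393 = 0.082176
p₀ = P(outcome | unexposed) = 15/1443 = 0.010395
PN = (p₁ − p₀)/p₁ = (0.082176 − 0.010395) / 0.082176 ≈ 0.87350.
Attributable cases ≈ PN × (exposed cases) = 0.87350 × 361 ≈ 315.33.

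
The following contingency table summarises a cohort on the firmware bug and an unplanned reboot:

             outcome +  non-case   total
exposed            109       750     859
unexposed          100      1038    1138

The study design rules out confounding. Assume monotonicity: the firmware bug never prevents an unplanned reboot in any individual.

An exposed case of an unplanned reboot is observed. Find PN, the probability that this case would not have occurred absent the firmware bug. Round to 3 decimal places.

PN ≈ 0.307

p₁ = P(outcome | exposed) = 109/859 = 0.12689
p₀ = P(outcome | unexposed) = 100/1138 = 0.087873
Under exogeneity and monotonicity, PN = (p₁ − p₀) / p₁.
PN = (0.12689 − 0.087873) / 0.12689 = 0.039018 / 0.12689 ≈ 0.3075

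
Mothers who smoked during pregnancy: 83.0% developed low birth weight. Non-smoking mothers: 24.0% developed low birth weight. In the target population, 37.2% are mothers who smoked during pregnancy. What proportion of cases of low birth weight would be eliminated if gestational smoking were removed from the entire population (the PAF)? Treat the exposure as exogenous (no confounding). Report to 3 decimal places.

PAF ≈ 0.478

p₁ = 0.83, p₀ = 0.24.
Overall risk P(Y=1) = π·p₁ + (1−π)·p₀ = 0.372×0.83 + 0.628×0.24 = 0.45948.
Under exogeneity, PAF = [P(Y=1) − p₀] / P(Y=1).
PAF = (0.45948 − 0.24) / 0.45948 ≈ 0.4777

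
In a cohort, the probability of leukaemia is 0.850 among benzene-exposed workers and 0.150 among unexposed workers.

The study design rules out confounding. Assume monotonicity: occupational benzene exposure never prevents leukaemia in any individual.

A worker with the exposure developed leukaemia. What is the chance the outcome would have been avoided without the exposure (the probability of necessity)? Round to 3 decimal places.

Let p₁ = 0.85, p₀ = 0.15.
Under exogeneity and monotonicity, PN = (p₁ − p₀) / p₁.
PN = (0.85 − 0.15) / 0.85 = 0.7 / 0.85 ≈ 0.8235

PN ≈ 0.824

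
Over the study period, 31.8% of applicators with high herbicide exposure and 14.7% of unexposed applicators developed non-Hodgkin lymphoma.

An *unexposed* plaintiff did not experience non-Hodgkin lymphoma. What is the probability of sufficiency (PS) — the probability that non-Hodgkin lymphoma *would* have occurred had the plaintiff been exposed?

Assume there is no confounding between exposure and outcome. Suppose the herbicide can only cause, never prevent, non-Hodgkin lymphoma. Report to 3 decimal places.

PS ≈ 0.200

p₁ = 0.318, p₀ = 0.147.
Under exogeneity and monotonicity, PS = (p₁ − p₀) / (1 − p₀).
PS = (0.318 − 0.147) / (1 − 0.147) = 0.171 / 0.853 ≈ 0.2005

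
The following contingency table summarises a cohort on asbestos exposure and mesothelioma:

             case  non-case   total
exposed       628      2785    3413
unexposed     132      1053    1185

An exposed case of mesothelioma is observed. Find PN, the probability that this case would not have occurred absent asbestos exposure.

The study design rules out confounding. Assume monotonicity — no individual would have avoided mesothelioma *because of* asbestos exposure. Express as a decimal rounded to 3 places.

PN ≈ 0.395

p₁ = P(outcome | exposed) = 628/3413 = 0.184
p₀ = P(outcome | unexposed) = 132/1185 = 0.11139
Under exogeneity and monotonicity, PN = (p₁ − p₀)/p₁.
PN = (0.184 − 0.11139) / 0.184 ≈ 0.3946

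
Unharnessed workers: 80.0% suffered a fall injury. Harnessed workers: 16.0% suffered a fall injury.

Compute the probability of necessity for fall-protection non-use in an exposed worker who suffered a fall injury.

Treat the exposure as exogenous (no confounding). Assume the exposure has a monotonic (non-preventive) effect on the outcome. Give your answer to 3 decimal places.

p₁ = 0.8, p₀ = 0.16.
Under exogeneity and monotonicity, PN = (p₁ − p₀) / p₁.
PN = (0.8 − 0.16) / 0.8 = 0.64 / 0.8 ≈ 0.8000

PN ≈ 0.800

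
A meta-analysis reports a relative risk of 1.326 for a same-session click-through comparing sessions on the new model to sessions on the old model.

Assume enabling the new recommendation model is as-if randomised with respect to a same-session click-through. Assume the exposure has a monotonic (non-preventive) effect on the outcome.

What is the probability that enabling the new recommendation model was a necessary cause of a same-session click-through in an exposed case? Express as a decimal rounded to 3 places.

PN ≈ 0.246

Under exogeneity and monotonicity, PN = (RR − 1) / RR = 1 − 1/RR.
PN = (1.326 − 1) / 1.326 = 0.326 / 1.326 ≈ 0.2459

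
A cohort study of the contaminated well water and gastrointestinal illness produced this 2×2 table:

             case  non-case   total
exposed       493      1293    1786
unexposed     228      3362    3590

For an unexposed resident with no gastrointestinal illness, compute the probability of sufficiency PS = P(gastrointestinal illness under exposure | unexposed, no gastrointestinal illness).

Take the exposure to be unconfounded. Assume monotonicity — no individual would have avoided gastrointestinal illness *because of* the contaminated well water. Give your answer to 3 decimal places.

p₁ = P(outcome | exposed) = 493/1786 = 0.27604
p₀ = P(outcome | unexposed) = 228/3590 = 0.06351
Under exogeneity and monotonicity, PS = (p₁ − p₀)/(1 − p₀).
PS = (0.27604 − 0.06351) / 0.93649 ≈ 0.2269

PS ≈ 0.227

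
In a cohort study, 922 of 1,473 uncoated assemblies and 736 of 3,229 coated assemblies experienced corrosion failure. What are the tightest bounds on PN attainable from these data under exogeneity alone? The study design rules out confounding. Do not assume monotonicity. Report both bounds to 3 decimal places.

p₁ = P(outcome | exposed) = 922/1473 = 0.62593
p₀ = P(outcome | unexposed) = 736/3229 = 0.22793
Under exogeneity alone the bounds on PN are max{0,(p₁−p₀)/p₁} ≤ PN ≤ min{1,(1−p₀)/p₁}.
  lower = (p₁ − p₀)/p₁ = 0.398 / 0.62593 ≈ 0.6358
  upper = min{1, (1 − p₀)/p₁} = 0.77207 / 0.62593 ≈ 1.2335 → capped at 1

0.636 ≤ PN ≤ 1.000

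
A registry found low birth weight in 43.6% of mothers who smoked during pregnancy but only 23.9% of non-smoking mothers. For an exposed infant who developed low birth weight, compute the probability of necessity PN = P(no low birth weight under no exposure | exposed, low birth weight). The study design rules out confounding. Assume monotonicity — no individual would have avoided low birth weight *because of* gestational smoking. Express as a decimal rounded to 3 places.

p₁ = 0.436, p₀ = 0.239.
Under exogeneity and monotonicity, PN = (p₁ − p₀) / p₁.
PN = (0.436 − 0.239) / 0.436 = 0.197 / 0.436 ≈ 0.4518

PN ≈ 0.452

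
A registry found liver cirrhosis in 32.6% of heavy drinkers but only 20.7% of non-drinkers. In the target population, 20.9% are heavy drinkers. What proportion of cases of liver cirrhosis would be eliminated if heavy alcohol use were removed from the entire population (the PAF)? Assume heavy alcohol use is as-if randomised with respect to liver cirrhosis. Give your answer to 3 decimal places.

p₁ = 0.326, p₀ = 0.207.
Overall risk P(Y=1) = π·p₁ + (1−π)·p₀ = 0.209×0.326 + 0.791×0.207 = 0.23187.
Under exogeneity, PAF = [P(Y=1) − p₀] / P(Y=1).
PAF = (0.23187 − 0.207) / 0.23187 ≈ 0.1073

PAF ≈ 0.107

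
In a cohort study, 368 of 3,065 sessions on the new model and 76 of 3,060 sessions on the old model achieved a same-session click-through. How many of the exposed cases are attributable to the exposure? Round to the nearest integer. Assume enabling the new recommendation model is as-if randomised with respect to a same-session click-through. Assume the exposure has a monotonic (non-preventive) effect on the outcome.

p₁ = P(outcome | exposed) = 368/3065 = 0.12007
p₀ = P(outcome | unexposed) = 76/3060 = 0.024837
PN = (p₁ − p₀)/p₁ = (0.12007 − 0.024837) / 0.12007 ≈ 0.79314.
Attributable cases ≈ PN × (exposed cases) = 0.79314 × 368 ≈ 291.88.

about 292 cases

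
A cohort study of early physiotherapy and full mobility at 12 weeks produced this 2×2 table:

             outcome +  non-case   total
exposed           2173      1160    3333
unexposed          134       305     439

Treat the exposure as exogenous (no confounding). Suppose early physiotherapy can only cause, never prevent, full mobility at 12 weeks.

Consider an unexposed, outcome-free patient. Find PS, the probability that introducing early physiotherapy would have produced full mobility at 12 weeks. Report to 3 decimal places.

p₁ = P(outcome | exposed) = 2173/3333 = 0.65197
p₀ = P(outcome | unexposed) = 134/439 = 0.30524
Under exogeneity and monotonicity, PS = (p₁ − p₀) / (1 − p₀).
PS = (0.65197 − 0.30524) / (1 − 0.30524) = 0.34673 / 0.69476 ≈ 0.4991

PS ≈ 0.499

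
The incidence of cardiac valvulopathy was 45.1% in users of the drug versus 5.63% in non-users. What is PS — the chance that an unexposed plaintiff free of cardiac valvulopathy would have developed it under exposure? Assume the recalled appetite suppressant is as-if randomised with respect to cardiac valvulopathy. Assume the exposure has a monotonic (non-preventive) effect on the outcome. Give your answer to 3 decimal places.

p₁ = 0.451, p₀ = 0.0563.
Under exogeneity and monotonicity, PS = (p₁ − p₀) / (1 − p₀).
PS = (0.451 − 0.0563) / (1 − 0.0563) = 0.3947 / 0.9437 ≈ 0.4182

PS ≈ 0.418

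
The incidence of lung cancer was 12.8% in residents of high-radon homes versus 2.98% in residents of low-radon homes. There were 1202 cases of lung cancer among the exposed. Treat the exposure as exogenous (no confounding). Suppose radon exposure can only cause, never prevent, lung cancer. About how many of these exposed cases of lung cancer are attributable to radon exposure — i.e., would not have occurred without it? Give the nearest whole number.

p₁ = 0.128, p₀ = 0.0298.
PN = (p₁ − p₀)/p₁ = (0.128 − 0.0298) / 0.128 ≈ 0.76719.
Attributable cases ≈ PN × (exposed cases) = 0.76719 × 1202 ≈ 922.16.

about 922 cases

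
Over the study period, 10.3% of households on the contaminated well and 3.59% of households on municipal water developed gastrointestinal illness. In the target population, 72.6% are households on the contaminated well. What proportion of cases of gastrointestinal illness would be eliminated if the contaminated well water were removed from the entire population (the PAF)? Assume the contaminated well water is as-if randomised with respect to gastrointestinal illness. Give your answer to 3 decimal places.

p₁ = 0.103, p₀ = 0.0359.
Overall risk P(Y=1) = π·p₁ + (1−π)·p₀ = 0.726×0.103 + 0.274×0.0359 = 0.084615.
Under exogeneity, PAF = [P(Y=1) − p₀] / P(Y=1).
PAF = (0.084615 − 0.0359) / 0.084615 ≈ 0.5757

PAF ≈ 0.576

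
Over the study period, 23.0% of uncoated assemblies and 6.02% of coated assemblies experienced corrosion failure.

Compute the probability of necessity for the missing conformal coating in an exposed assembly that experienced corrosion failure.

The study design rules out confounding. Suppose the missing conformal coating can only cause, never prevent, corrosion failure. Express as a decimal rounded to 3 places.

p₁ = 0.23, p₀ = 0.0602.
Under exogeneity and monotonicity, PN = (p₁ − p₀) / p₁.
PN = (0.23 − 0.0602) / 0.23 = 0.1698 / 0.23 ≈ 0.7383

PN ≈ 0.738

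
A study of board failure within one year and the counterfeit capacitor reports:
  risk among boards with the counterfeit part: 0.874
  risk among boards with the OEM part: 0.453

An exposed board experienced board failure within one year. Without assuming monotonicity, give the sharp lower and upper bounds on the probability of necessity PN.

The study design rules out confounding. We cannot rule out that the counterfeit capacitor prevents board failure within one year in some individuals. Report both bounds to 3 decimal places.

0.482 ≤ PN ≤ 0.626

Let p₁ = 0.874, p₀ = 0.453.
Under exogeneity alone the bounds on PN are max{0,(p₁−p₀)/p₁} ≤ PN ≤ min{1,(1−p₀)/p₁}.
  lower = (p₁ − p₀)/p₁ = 0.421 / 0.874 ≈ 0.4817
  upper = min{1, (1 − p₀)/p₁} = 0.547 / 0.874 ≈ 0.6259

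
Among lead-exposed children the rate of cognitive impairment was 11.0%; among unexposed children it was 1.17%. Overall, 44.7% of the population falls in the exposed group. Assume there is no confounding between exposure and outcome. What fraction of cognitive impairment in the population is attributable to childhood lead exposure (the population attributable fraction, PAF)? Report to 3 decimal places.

PAF ≈ 0.790

p₁ = 0.11, p₀ = 0.0117.
Overall risk P(Y=1) = π·p₁ + (1−π)·p₀ = 0.447×0.11 + 0.553×0.0117 = 0.05564.
Under exogeneity, PAF = [P(Y=1) − p₀] / P(Y=1).
PAF = (0.05564 − 0.0117) / 0.05564 ≈ 0.7897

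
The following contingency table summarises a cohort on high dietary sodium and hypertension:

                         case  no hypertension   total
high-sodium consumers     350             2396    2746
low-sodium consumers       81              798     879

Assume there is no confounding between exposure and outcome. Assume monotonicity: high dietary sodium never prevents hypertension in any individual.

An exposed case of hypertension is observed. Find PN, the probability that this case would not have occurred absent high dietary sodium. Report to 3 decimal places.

p₁ = P(outcome | exposed) = 350/2746 = 0.12746
p₀ = P(outcome | unexposed) = 81/879 = 0.09215
Under exogeneity and monotonicity, PN = (p₁ − p₀)/p₁.
PN = (0.12746 − 0.09215) / 0.12746 ≈ 0.2770

PN ≈ 0.277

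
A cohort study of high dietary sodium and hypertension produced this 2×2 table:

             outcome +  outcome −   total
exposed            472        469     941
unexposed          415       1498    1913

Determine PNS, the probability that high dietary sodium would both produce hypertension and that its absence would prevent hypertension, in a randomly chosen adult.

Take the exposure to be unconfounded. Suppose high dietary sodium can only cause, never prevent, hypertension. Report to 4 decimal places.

p₁ = P(outcome | exposed) = 472/941 = 0.50159
p₀ = P(outcome | unexposed) = 415/1913 = 0.21694
Under exogeneity and monotonicity, PNS = p₁ − p₀.
PNS = 0.50159 − 0.21694 = 0.28466

PNS ≈ 0.2847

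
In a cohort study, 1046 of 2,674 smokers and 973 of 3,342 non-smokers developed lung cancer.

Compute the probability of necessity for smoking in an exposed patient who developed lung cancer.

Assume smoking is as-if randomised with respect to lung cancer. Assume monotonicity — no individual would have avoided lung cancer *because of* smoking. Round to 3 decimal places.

PN ≈ 0.256

p₁ = P(outcome | exposed) = 1046/2674 = 0.39117
p₀ = P(outcome | unexposed) = 973/3342 = 0.29114
Under exogeneity and monotonicity, PN = (p₁ − p₀) / p₁.
PN = (0.39117 − 0.29114) / 0.39117 = 0.10003 / 0.39117 ≈ 0.2557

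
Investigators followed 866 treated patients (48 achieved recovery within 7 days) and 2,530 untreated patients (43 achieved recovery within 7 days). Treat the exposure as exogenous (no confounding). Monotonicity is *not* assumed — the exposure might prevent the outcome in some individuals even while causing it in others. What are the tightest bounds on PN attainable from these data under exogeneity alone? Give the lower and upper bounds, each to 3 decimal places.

p₁ = P(outcome | exposed) = 48/866 = 0.055427
p₀ = P(outcome | unexposed) = 43/2530 = 0.016996
Under exogeneity alone the bounds on PN are max{0,(p₁−p₀)/p₁} ≤ PN ≤ min{1,(1−p₀)/p₁}.
  lower = (p₁ − p₀)/p₁ = 0.038431 / 0.055427 ≈ 0.6934
  upper = min{1, (1 − p₀)/p₁} = 0.983 / 0.055427 ≈ 17.7350 → capped at 1

0.693 ≤ PN ≤ 1.000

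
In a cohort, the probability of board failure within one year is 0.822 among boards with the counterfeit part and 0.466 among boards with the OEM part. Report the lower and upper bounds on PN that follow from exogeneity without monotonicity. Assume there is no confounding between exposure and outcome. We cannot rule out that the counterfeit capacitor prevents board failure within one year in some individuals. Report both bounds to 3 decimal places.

Let p₁ = 0.822, p₀ = 0.466.
Under exogeneity alone the bounds on PN are max{0,(p₁−p₀)/p₁} ≤ PN ≤ min{1,(1−p₀)/p₁}.
  lower = (p₁ − p₀)/p₁ = 0.356 / 0.822 ≈ 0.4331
  upper = min{1, (1 − p₀)/p₁} = 0.534 / 0.822 ≈ 0.6496

0.433 ≤ PN ≤ 0.650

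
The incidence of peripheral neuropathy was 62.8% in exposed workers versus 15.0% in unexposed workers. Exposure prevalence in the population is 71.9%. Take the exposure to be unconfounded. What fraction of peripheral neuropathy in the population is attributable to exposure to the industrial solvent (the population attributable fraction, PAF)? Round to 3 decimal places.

PAF ≈ 0.696

p₁ = 0.628, p₀ = 0.15.
Overall risk P(Y=1) = π·p₁ + (1−π)·p₀ = 0.719×0.628 + 0.281×0.15 = 0.49368.
Under exogeneity, PAF = [P(Y=1) − p₀] / P(Y=1).
PAF = (0.49368 − 0.15) / 0.49368 ≈ 0.6962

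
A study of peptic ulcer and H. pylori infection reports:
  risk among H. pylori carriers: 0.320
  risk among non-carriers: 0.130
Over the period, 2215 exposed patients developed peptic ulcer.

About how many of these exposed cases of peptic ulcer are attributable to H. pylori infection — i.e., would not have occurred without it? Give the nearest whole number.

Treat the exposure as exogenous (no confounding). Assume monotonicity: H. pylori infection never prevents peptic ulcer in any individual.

Let p₁ = 0.32, p₀ = 0.13.
PN = (p₁ − p₀)/p₁ = (0.32 − 0.13) / 0.32 ≈ 0.59375.
Attributable cases ≈ PN × (exposed cases) = 0.59375 × 2215 ≈ 1315.16.

about 1315 cases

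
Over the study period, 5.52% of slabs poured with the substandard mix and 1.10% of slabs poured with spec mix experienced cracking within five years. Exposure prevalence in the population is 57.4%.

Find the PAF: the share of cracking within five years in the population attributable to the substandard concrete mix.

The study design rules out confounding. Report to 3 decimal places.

p₁ = 0.0552, p₀ = 0.011.
Overall risk P(Y=1) = π·p₁ + (1−π)·p₀ = 0.574×0.0552 + 0.426×0.011 = 0.036371.
Under exogeneity, PAF = [P(Y=1) − p₀] / P(Y=1).
PAF = (0.036371 − 0.011) / 0.036371 ≈ 0.6976

PAF ≈ 0.698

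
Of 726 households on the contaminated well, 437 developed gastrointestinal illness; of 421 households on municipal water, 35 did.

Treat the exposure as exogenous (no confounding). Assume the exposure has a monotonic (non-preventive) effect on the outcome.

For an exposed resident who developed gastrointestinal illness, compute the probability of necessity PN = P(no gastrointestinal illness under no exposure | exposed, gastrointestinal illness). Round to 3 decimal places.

PN ≈ 0.862

p₁ = P(outcome | exposed) = 437/726 = 0.60193
p₀ = P(outcome | unexposed) = 35/421 = 0.083135
Under exogeneity and monotonicity, PN = (p₁ − p₀) / p₁.
PN = (0.60193 − 0.083135) / 0.60193 = 0.51879 / 0.60193 ≈ 0.8619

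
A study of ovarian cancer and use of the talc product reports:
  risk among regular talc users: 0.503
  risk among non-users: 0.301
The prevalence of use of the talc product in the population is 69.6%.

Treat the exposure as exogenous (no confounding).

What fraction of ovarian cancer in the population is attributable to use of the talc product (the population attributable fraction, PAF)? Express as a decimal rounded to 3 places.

Let p₁ = 0.503, p₀ = 0.301.
Overall risk P(Y=1) = π·p₁ + (1−π)·p₀ = 0.696×0.503 + 0.304×0.301 = 0.44159.
Under exogeneity, PAF = [P(Y=1) − p₀] / P(Y=1).
PAF = (0.44159 − 0.301) / 0.44159 ≈ 0.3184

PAF ≈ 0.318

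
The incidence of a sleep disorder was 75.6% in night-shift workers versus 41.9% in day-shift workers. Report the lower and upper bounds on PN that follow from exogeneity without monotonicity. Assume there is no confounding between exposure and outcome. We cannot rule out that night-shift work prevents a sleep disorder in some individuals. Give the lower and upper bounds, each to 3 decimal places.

p₁ = 0.756, p₀ = 0.419.
Under exogeneity alone the bounds on PN are max{0,(p₁−p₀)/p₁} ≤ PN ≤ min{1,(1−p₀)/p₁}.
  lower = (p₁ − p₀)/p₁ = 0.337 / 0.756 ≈ 0.4458
  upper = min{1, (1 − p₀)/p₁} = 0.581 / 0.756 ≈ 0.7685

0.446 ≤ PN ≤ 0.769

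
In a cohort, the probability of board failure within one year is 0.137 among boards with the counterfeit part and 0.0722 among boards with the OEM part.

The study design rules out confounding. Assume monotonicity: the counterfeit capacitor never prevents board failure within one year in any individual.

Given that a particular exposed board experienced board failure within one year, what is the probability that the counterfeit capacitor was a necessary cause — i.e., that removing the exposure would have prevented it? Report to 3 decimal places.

PN ≈ 0.473

Let p₁ = 0.137, p₀ = 0.0722.
Under exogeneity and monotonicity, PN = (p₁ − p₀) / p₁.
PN = (0.137 − 0.0722) / 0.137 = 0.0648 / 0.137 ≈ 0.4730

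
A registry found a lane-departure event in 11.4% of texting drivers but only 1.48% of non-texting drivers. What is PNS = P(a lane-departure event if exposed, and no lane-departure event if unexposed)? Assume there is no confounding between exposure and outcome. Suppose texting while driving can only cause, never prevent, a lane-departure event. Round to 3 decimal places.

p₁ = 0.114, p₀ = 0.0148.
Under exogeneity and monotonicity, PNS = p₁ − p₀.
PNS = 0.114 − 0.0148 = 0.0992

PNS ≈ 0.099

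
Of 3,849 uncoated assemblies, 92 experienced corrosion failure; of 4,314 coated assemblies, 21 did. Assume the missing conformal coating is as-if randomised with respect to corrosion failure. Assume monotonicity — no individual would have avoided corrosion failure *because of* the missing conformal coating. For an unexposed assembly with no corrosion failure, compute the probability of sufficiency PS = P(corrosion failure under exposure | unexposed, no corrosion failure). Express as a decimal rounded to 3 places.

PS ≈ 0.019

p₁ = P(outcome | exposed) = 92/3849 = 0.023902
p₀ = P(outcome | unexposed) = 21/4314 = 0.0048679
Under exogeneity and monotonicity, PS = (p₁ − p₀) / (1 − p₀).
PS = (0.023902 − 0.0048679) / (1 − 0.0048679) = 0.019034 / 0.99513 ≈ 0.0191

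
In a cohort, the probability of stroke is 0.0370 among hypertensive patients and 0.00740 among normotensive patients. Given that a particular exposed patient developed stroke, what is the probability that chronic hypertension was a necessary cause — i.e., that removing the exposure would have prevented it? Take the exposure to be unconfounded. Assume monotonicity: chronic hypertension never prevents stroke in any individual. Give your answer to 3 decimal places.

Let p₁ = 0.037, p₀ = 0.0074.
Under exogeneity and monotonicity, PN = (p₁ − p₀) / p₁.
PN = (0.037 − 0.0074) / 0.037 = 0.0296 / 0.037 ≈ 0.8000

PN ≈ 0.800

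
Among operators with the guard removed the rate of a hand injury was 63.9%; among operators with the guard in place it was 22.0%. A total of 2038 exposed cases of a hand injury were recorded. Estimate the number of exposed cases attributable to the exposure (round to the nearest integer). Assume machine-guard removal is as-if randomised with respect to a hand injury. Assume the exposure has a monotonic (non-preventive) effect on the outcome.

about 1336 cases

p₁ = 0.639, p₀ = 0.22.
PN = (p₁ − p₀)/p₁ = (0.639 − 0.22) / 0.639 ≈ 0.65571.
Attributable cases ≈ PN × (exposed cases) = 0.65571 × 2038 ≈ 1336.34.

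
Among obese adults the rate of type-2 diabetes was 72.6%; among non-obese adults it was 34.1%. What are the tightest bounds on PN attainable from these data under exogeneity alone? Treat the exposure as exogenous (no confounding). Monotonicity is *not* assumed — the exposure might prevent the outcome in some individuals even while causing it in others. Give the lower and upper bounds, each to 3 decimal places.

0.530 ≤ PN ≤ 0.908

p₁ = 0.726, p₀ = 0.341.
Under exogeneity alone the bounds on PN are max{0,(p₁−p₀)/p₁} ≤ PN ≤ min{1,(1−p₀)/p₁}.
  lower = (p₁ − p₀)/p₁ = 0.385 / 0.726 ≈ 0.5303
  upper = min{1, (1 − p₀)/p₁} = 0.659 / 0.726 ≈ 0.9077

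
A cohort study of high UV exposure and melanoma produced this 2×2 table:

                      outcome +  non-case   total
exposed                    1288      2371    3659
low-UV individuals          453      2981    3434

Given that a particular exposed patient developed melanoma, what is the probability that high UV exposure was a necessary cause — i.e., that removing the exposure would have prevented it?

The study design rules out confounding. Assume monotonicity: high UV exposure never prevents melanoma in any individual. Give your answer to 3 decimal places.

p₁ = P(outcome | exposed) = 1288/3659 = 0.35201
p₀ = P(outcome | unexposed) = 453/3434 = 0.13192
Under exogeneity and monotonicity, PN = (p₁ − p₀)/p₁.
PN = (0.35201 − 0.13192) / 0.35201 ≈ 0.6252

PN ≈ 0.625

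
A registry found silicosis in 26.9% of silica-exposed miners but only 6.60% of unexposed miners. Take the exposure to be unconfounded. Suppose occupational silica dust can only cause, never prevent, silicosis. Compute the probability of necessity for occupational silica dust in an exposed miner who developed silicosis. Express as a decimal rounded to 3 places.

p₁ = 0.269, p₀ = 0.066.
Under exogeneity and monotonicity, PN = (p₁ − p₀) / p₁.
PN = (0.269 − 0.066) / 0.269 = 0.203 / 0.269 ≈ 0.7546

PN ≈ 0.755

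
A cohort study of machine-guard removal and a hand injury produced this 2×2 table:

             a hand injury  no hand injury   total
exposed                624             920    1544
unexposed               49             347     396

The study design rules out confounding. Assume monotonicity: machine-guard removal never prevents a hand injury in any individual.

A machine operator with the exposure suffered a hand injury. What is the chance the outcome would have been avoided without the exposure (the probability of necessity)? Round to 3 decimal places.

PN ≈ 0.694

p₁ = P(outcome | exposed) = 624/1544 = 0.40415
p₀ = P(outcome | unexposed) = 49/396 = 0.12374
Under exogeneity and monotonicity, PN = (p₁ − p₀)/p₁.
PN = (0.40415 − 0.12374) / 0.40415 ≈ 0.6938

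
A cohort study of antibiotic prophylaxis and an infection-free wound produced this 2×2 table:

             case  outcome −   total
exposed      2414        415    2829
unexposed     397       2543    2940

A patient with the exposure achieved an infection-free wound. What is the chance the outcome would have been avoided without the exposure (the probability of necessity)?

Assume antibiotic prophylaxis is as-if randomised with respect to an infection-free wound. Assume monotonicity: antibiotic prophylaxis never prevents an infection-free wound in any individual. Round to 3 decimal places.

PN ≈ 0.842

p₁ = P(outcome | exposed) = 2414/2829 = 0.85331
p₀ = P(outcome | unexposed) = 397/2940 = 0.13503
Under exogeneity and monotonicity, PN = (p₁ − p₀) / p₁.
PN = (0.85331 − 0.13503) / 0.85331 = 0.71827 / 0.85331 ≈ 0.8418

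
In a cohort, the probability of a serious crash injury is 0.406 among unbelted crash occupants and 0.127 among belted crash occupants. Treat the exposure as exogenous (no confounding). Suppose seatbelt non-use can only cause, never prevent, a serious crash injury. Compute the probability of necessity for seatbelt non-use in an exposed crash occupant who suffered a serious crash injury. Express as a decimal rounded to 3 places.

PN ≈ 0.687

Let p₁ = 0.406, p₀ = 0.127.
Under exogeneity and monotonicity, PN = (p₁ − p₀) / p₁.
PN = (0.406 − 0.127) / 0.406 = 0.279 / 0.406 ≈ 0.6872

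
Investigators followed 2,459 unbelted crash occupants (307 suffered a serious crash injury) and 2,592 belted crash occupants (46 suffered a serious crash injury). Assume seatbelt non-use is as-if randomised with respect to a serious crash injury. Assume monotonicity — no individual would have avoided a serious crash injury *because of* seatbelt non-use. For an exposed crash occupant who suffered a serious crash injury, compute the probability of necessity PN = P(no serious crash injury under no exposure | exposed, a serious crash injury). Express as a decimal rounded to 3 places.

p₁ = P(outcome | exposed) = 307/2459 = 0.12485
p₀ = P(outcome | unexposed) = 46/2592 = 0.017747
Under exogeneity and monotonicity, PN = (p₁ − p₀) / p₁.
PN = (0.12485 − 0.017747) / 0.12485 = 0.1071 / 0.12485 ≈ 0.8579

PN ≈ 0.858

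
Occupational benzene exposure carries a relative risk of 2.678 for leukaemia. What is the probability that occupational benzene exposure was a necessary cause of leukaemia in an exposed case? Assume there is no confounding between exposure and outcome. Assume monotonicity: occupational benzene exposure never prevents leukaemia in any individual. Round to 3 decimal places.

Under exogeneity and monotonicity, PN = (RR − 1) / RR = 1 − 1/RR.
PN = (2.678 − 1) / 2.678 = 1.678 / 2.678 ≈ 0.6266

PN ≈ 0.627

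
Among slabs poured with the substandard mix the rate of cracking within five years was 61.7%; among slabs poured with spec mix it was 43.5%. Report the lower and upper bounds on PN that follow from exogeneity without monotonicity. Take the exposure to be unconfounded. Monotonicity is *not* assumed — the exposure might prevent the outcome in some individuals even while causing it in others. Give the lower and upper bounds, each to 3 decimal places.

0.295 ≤ PN ≤ 0.916

p₁ = 0.617, p₀ = 0.435.
Under exogeneity alone the bounds on PN are max{0,(p₁−p₀)/p₁} ≤ PN ≤ min{1,(1−p₀)/p₁}.
  lower = (p₁ − p₀)/p₁ = 0.182 / 0.617 ≈ 0.2950
  upper = min{1, (1 − p₀)/p₁} = 0.565 / 0.617 ≈ 0.9157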